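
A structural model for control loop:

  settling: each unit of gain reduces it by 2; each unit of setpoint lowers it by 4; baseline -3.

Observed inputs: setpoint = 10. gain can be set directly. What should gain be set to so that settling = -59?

Substituting into the settling equation gives settling = -2*gain - 43.
Solve -2*gain - 43 = -59: gain = (-59 + 43) / -2 = 8.

gain = 8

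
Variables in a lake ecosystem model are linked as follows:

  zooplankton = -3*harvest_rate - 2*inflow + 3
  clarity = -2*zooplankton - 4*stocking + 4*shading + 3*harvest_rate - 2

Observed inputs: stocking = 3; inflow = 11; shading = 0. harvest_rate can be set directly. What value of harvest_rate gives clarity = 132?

harvest_rate = 12

Substituting into the zooplankton equation gives zooplankton = -3*harvest_rate - 19.
Substituting into the clarity equation gives clarity = 9*harvest_rate + 24.
Solve 9*harvest_rate + 24 = 132: harvest_rate = (132 - 24) / 9 = 12.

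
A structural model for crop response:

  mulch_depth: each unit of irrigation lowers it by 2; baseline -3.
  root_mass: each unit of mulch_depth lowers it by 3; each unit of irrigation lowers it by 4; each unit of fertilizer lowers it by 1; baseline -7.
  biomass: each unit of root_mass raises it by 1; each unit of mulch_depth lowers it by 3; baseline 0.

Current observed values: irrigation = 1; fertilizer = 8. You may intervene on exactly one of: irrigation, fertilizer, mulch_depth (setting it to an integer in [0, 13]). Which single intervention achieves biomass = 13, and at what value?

Intervening on irrigation: biomass = 8*irrigation + 3. Reaching 13 requires irrigation = 5/4, not an integer.
Intervening on fertilizer: with other inputs at their observed values, biomass = -fertilizer + 19. Solving for 13 gives fertilizer = 6, within [0, 13].
Intervening on mulch_depth: biomass = -6*mulch_depth - 19. Reaching 13 requires mulch_depth = -16/3, not an integer.

set fertilizer = 6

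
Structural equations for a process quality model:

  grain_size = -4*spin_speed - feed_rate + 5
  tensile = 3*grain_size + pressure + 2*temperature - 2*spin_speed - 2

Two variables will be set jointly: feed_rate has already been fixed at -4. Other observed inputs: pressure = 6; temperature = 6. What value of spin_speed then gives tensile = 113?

spin_speed = -5

With feed_rate held at -4:
Substituting into the grain_size equation gives grain_size = -4*spin_speed + 9.
Substituting into the tensile equation gives tensile = -14*spin_speed + 43.
Solve -14*spin_speed + 43 = 113: spin_speed = (113 - 43) / -14 = -5.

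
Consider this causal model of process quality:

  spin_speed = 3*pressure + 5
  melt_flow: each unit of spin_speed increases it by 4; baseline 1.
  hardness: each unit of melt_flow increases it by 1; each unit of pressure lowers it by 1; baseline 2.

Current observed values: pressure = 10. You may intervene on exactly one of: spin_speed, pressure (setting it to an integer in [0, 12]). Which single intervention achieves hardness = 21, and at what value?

Intervening on spin_speed: with other inputs at their observed values, hardness = 4*spin_speed - 7. Solving for 21 gives spin_speed = 7, within [0, 12].
Intervening on pressure: hardness = 11*pressure + 23. Reaching 21 requires pressure = -2/11, not an integer.

set spin_speed = 7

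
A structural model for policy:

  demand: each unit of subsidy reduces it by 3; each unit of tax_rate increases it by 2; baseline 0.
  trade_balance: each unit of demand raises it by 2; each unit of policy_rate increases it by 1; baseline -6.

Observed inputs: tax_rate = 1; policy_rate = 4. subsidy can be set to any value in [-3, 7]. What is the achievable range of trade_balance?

-40 to 20

Substituting into the demand equation gives demand = -3*subsidy + 2.
Substituting into the trade_balance equation gives trade_balance = -6*subsidy + 2.
Linear in subsidy, so extremes are at the endpoints: subsidy = -3 gives trade_balance = 20; subsidy = 7 gives trade_balance = -40.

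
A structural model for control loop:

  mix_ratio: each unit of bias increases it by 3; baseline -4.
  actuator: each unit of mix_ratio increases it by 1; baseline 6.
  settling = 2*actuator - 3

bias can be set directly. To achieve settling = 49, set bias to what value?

bias = 8

Substituting into the actuator equation gives actuator = 3*bias + 2.
This gives settling = 6*bias + 1.
Solve 6*bias + 1 = 49: bias = (49 - 1) / 6 = 8.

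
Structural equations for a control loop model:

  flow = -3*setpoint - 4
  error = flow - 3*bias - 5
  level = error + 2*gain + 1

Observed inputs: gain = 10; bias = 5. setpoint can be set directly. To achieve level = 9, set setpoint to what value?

Substituting into the error equation gives error = -3*setpoint - 24.
Substituting into the level equation gives level = -3*setpoint - 3.
Solve -3*setpoint - 3 = 9: setpoint = (9 + 3) / -3 = -4.

setpoint = -4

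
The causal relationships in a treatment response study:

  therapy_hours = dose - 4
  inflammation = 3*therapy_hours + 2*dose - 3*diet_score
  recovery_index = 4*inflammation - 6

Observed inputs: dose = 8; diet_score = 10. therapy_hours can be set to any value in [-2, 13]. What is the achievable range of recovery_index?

Intervening on therapy_hours fixes its value directly, overriding its dependence on dose.
Substituting into the inflammation equation gives inflammation = 3*therapy_hours - 14.
recovery_index becomes 12*therapy_hours - 62.
Linear in therapy_hours, so extremes are at the endpoints: therapy_hours = -2 gives recovery_index = -86; therapy_hours = 13 gives recovery_index = 94.

-86 to 94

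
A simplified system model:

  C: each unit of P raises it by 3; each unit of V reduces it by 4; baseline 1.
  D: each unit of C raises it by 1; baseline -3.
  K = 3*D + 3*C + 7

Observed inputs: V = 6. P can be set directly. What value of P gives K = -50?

P = 5

Substituting into the C equation gives C = 3*P - 23.
This gives D = 3*P - 26.
This gives K = 18*P - 140.
Solve 18*P - 140 = -50: P = (-50 + 140) / 18 = 5.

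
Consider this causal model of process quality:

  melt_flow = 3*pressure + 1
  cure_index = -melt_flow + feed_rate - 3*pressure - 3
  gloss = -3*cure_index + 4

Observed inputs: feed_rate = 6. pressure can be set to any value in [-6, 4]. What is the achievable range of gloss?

-110 to 70

Substituting into the cure_index equation gives cure_index = -6*pressure + 2.
So gloss = 18*pressure - 2.
Linear in pressure, so extremes are at the endpoints: pressure = -6 gives gloss = -110; pressure = 4 gives gloss = 70.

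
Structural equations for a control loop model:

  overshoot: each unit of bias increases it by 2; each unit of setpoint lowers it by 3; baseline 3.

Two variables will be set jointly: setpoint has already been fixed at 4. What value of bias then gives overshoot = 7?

With setpoint held at 4:
Substituting into the overshoot equation gives overshoot = 2*bias - 9.
Solve 2*bias - 9 = 7: bias = (7 + 9) / 2 = 8.

bias = 8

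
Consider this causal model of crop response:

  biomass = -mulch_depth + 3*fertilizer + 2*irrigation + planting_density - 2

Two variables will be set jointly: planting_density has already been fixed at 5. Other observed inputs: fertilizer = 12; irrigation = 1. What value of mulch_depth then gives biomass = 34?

mulch_depth = 7

With planting_density held at 5:
Substituting into the biomass equation gives biomass = -mulch_depth + 41.
Solve -mulch_depth + 41 = 34: mulch_depth = (34 - 41) / -1 = 7.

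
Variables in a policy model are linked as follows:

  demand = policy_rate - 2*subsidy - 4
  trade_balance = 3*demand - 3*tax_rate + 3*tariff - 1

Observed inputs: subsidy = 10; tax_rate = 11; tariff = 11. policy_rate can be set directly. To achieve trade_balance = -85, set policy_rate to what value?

policy_rate = -4

Substituting into the demand equation gives demand = policy_rate - 24.
Substituting into the trade_balance equation gives trade_balance = 3*policy_rate - 73.
Solve 3*policy_rate - 73 = -85: policy_rate = (-85 + 73) / 3 = -4.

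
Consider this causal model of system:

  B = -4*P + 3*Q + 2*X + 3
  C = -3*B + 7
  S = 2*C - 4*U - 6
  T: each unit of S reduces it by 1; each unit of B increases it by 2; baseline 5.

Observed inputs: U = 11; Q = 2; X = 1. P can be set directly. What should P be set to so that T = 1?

Substituting into the B equation gives B = -4*P + 11.
Substituting into the C equation gives C = 12*P - 26.
Substituting into the S equation gives S = 24*P - 102.
Substituting into the T equation gives T = -32*P + 129.
Solve -32*P + 129 = 1: P = (1 - 129) / -32 = 4.

P = 4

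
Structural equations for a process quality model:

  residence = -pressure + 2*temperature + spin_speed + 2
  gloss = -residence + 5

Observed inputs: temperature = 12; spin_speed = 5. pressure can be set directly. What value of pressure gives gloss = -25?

Substituting into the residence equation gives residence = -pressure + 31.
Substituting into the gloss equation gives gloss = pressure - 26.
Solve pressure - 26 = -25: pressure = (-25 + 26) / 1 = 1.

pressure = 1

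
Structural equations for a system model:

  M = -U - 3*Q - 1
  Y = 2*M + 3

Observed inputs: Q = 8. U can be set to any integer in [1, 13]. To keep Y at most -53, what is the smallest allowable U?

U = 3

Substituting into the M equation gives M = -U - 25.
Substituting into the Y equation gives Y = -2*U - 47.
Require -2*U - 47 ≤ -53, so U ≥ 3.
The smallest integer in [1, 13] satisfying this is 3.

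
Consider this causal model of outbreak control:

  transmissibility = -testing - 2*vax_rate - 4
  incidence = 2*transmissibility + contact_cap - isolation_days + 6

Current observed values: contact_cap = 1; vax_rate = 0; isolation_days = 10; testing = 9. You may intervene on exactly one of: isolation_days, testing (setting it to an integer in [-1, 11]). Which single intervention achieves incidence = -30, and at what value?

Intervening on isolation_days: with other inputs at their observed values, incidence = -isolation_days - 19. Solving for -30 gives isolation_days = 11, within [-1, 11].
Intervening on testing: incidence = -2*testing - 11. Reaching -30 requires testing = 19/2, not an integer.

set isolation_days = 11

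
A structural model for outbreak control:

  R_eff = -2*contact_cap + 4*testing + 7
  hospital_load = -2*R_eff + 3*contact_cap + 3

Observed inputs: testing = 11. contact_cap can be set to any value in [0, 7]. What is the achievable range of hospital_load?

Substituting into the R_eff equation gives R_eff = -2*contact_cap + 51.
Substituting into the hospital_load equation gives hospital_load = 7*contact_cap - 99.
Linear in contact_cap, so extremes are at the endpoints: contact_cap = 0 gives hospital_load = -99; contact_cap = 7 gives hospital_load = -50.

-99 to -50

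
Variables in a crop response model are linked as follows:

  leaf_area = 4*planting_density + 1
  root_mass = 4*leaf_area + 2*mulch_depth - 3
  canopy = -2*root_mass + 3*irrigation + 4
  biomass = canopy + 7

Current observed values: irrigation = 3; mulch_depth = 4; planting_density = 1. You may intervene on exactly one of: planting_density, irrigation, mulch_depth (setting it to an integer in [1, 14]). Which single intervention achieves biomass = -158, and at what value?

Intervening on planting_density: with other inputs at their observed values, biomass = -32*planting_density + 2. Solving for -158 gives planting_density = 5, within [1, 14].
Intervening on irrigation: biomass = 3*irrigation - 39. Reaching -158 requires irrigation = -119/3, not an integer.
Intervening on mulch_depth: biomass = -4*mulch_depth - 14. Reaching -158 requires mulch_depth = 36, outside [1, 14].

set planting_density = 5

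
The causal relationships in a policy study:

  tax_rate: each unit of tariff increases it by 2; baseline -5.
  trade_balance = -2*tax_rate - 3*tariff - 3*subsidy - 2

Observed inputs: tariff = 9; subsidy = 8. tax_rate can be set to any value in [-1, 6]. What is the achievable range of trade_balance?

-65 to -51

Intervening on tax_rate fixes its value directly, overriding its dependence on tariff.
Substituting into the trade_balance equation gives trade_balance = -2*tax_rate - 53.
Linear in tax_rate, so extremes are at the endpoints: tax_rate = -1 gives trade_balance = -51; tax_rate = 6 gives trade_balance = -65.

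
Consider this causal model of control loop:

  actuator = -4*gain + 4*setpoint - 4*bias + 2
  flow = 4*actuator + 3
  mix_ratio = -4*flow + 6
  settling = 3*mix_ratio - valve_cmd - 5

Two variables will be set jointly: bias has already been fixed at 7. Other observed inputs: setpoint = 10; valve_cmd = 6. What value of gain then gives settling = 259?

gain = 5

With bias held at 7:
Substituting into the actuator equation gives actuator = -4*gain + 14.
Substituting into the flow equation gives flow = -16*gain + 59.
This gives mix_ratio = 64*gain - 230.
This gives settling = 192*gain - 701.
Solve 192*gain - 701 = 259: gain = (259 + 701) / 192 = 5.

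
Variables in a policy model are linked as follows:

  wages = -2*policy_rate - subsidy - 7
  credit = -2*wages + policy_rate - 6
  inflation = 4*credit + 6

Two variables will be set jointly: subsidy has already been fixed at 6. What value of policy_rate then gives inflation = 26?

With subsidy held at 6:
Substituting into the wages equation gives wages = -2*policy_rate - 13.
credit becomes 5*policy_rate + 20.
Substituting into the inflation equation gives inflation = 20*policy_rate + 86.
Solve 20*policy_rate + 86 = 26: policy_rate = (26 - 86) / 20 = -3.

policy_rate = -3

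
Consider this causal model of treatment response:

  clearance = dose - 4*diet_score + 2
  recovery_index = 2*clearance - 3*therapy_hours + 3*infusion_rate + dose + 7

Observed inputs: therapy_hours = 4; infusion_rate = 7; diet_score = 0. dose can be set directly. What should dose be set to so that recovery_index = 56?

dose = 12

Substituting into the clearance equation gives clearance = dose + 2.
Substituting into the recovery_index equation gives recovery_index = 3*dose + 20.
Solve 3*dose + 20 = 56: dose = (56 - 20) / 3 = 12.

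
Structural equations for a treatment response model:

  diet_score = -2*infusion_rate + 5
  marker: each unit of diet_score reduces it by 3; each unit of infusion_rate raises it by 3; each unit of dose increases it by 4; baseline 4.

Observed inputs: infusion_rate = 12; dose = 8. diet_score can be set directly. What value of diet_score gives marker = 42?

Intervening on diet_score fixes its value directly, overriding its dependence on infusion_rate.
Substituting into the marker equation gives marker = -3*diet_score + 72.
Solve -3*diet_score + 72 = 42: diet_score = (42 - 72) / -3 = 10.

diet_score = 10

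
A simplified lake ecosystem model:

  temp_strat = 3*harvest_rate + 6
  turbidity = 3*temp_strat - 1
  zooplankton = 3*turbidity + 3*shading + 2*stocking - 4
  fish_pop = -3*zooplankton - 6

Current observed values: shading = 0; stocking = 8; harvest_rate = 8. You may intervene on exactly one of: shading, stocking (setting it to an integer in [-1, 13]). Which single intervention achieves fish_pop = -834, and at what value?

set shading = -1

Intervening on shading: with other inputs at their observed values, fish_pop = -9*shading - 843. Solving for -834 gives shading = -1, within [-1, 13].
Intervening on stocking: fish_pop = -6*stocking - 795. Reaching -834 requires stocking = 13/2, not an integer.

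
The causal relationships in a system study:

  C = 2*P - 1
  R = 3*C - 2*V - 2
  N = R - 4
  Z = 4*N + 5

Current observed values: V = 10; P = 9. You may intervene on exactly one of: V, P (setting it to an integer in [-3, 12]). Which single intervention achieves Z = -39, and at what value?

set P = 3

Intervening on V: Z = -8*V + 185. Reaching -39 requires V = 28, outside [-3, 12].
Intervening on P: with other inputs at their observed values, Z = 24*P - 111. Solving for -39 gives P = 3, within [-3, 12].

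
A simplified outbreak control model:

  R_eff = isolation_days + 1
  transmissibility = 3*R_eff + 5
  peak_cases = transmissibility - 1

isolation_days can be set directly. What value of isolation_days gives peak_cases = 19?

Substituting into the transmissibility equation gives transmissibility = 3*isolation_days + 8.
Substituting into the peak_cases equation gives peak_cases = 3*isolation_days + 7.
Solve 3*isolation_days + 7 = 19: isolation_days = (19 - 7) / 3 = 4.

isolation_days = 4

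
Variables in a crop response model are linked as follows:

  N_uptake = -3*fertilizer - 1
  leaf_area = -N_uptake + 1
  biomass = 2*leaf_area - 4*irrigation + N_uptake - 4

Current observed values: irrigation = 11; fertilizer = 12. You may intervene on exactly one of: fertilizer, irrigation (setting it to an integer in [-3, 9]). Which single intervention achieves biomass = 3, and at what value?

set irrigation = 8

Intervening on fertilizer: biomass = 3*fertilizer - 45. Reaching 3 requires fertilizer = 16, outside [-3, 9].
Intervening on irrigation: with other inputs at their observed values, biomass = -4*irrigation + 35. Solving for 3 gives irrigation = 8, within [-3, 9].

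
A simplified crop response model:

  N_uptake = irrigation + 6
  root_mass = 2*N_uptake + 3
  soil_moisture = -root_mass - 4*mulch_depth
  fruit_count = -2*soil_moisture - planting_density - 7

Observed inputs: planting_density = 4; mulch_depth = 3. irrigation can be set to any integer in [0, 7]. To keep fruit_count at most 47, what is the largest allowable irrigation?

irrigation = 1

Substituting into the root_mass equation gives root_mass = 2*irrigation + 15.
Substituting into the soil_moisture equation gives soil_moisture = -2*irrigation - 27.
This gives fruit_count = 4*irrigation + 43.
Require 4*irrigation + 43 ≤ 47, so irrigation ≤ 1.
The largest integer in [0, 7] satisfying this is 1.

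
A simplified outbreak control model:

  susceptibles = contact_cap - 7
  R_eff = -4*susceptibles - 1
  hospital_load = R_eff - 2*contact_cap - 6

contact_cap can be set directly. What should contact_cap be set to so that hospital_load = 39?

contact_cap = -3

Substituting into the R_eff equation gives R_eff = -4*contact_cap + 27.
Substituting into the hospital_load equation gives hospital_load = -6*contact_cap + 21.
Solve -6*contact_cap + 21 = 39: contact_cap = (39 - 21) / -6 = -3.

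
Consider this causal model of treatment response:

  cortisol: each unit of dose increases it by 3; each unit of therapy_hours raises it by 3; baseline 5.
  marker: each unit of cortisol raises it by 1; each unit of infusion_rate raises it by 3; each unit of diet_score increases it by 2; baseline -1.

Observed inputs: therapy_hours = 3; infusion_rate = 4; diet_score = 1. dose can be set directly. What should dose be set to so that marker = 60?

Substituting into the cortisol equation gives cortisol = 3*dose + 14.
This gives marker = 3*dose + 27.
Solve 3*dose + 27 = 60: dose = (60 - 27) / 3 = 11.

dose = 11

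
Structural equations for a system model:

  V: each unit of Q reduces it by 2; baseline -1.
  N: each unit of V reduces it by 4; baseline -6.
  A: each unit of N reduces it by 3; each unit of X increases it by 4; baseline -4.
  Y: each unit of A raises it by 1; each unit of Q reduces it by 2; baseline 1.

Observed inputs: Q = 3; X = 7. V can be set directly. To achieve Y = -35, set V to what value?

Intervening on V fixes its value directly, overriding its dependence on Q.
Substituting into the A equation gives A = 12*V + 42.
Y becomes 12*V + 37.
Solve 12*V + 37 = -35: V = (-35 - 37) / 12 = -6.

V = -6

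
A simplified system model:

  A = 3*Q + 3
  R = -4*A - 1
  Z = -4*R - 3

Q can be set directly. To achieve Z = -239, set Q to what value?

Substituting into the R equation gives R = -12*Q - 13.
This gives Z = 48*Q + 49.
Solve 48*Q + 49 = -239: Q = (-239 - 49) / 48 = -6.

Q = -6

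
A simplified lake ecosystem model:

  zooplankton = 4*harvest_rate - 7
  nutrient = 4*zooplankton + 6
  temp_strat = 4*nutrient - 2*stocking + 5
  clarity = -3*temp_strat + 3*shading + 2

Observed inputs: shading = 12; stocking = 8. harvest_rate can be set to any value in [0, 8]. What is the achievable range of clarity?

Substituting into the nutrient equation gives nutrient = 16*harvest_rate - 22.
So temp_strat = 64*harvest_rate - 99.
Substituting into the clarity equation gives clarity = -192*harvest_rate + 335.
Linear in harvest_rate, so extremes are at the endpoints: harvest_rate = 0 gives clarity = 335; harvest_rate = 8 gives clarity = -1201.

-1201 to 335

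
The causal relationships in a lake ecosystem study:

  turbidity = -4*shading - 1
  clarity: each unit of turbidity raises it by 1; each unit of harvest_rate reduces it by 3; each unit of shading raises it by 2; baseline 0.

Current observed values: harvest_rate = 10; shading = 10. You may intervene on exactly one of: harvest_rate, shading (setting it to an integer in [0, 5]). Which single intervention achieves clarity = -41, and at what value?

Intervening on harvest_rate: clarity = -3*harvest_rate - 21. Reaching -41 requires harvest_rate = 20/3, not an integer.
Intervening on shading: with other inputs at their observed values, clarity = -2*shading - 31. Solving for -41 gives shading = 5, within [0, 5].

set shading = 5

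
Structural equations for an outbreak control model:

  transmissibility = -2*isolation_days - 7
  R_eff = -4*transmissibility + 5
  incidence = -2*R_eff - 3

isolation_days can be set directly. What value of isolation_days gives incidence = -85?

Substituting into the R_eff equation gives R_eff = 8*isolation_days + 33.
incidence becomes -16*isolation_days - 69.
Solve -16*isolation_days - 69 = -85: isolation_days = (-85 + 69) / -16 = 1.

isolation_days = 1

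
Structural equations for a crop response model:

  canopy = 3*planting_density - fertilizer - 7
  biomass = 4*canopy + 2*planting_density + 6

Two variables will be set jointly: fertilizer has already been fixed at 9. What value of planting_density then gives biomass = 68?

With fertilizer held at 9:
Substituting into the canopy equation gives canopy = 3*planting_density - 16.
So biomass = 14*planting_density - 58.
Solve 14*planting_density - 58 = 68: planting_density = (68 + 58) / 14 = 9.

planting_density = 9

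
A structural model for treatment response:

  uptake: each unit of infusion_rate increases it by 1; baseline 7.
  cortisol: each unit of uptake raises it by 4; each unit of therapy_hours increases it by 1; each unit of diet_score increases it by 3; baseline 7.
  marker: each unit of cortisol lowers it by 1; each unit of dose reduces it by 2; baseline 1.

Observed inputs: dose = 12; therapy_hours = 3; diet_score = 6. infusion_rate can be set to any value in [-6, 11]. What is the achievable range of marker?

-123 to -55

Substituting into the cortisol equation gives cortisol = 4*infusion_rate + 56.
Substituting into the marker equation gives marker = -4*infusion_rate - 79.
Linear in infusion_rate, so extremes are at the endpoints: infusion_rate = -6 gives marker = -55; infusion_rate = 11 gives marker = -123.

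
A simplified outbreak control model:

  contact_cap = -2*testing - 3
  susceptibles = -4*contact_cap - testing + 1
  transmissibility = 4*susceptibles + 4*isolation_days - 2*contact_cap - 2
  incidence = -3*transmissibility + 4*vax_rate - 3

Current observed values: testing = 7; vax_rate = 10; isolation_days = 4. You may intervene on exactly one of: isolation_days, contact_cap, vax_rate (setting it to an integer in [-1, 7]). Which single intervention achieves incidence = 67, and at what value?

Intervening on isolation_days: incidence = -12*isolation_days - 803. Reaching 67 requires isolation_days = -145/2, not an integer.
Intervening on contact_cap: with other inputs at their observed values, incidence = 54*contact_cap + 67. Solving for 67 gives contact_cap = 0, within [-1, 7].
Intervening on vax_rate: incidence = 4*vax_rate - 891. Reaching 67 requires vax_rate = 479/2, not an integer.

set contact_cap = 0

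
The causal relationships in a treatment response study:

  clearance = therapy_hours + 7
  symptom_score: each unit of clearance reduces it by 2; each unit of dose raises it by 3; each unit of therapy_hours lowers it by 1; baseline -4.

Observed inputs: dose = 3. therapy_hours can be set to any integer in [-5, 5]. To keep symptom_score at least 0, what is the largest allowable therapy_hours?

Substituting into the symptom_score equation gives symptom_score = -3*therapy_hours - 9.
Require -3*therapy_hours - 9 ≥ 0, so therapy_hours ≤ -3.
The largest integer in [-5, 5] satisfying this is -3.

therapy_hours = -3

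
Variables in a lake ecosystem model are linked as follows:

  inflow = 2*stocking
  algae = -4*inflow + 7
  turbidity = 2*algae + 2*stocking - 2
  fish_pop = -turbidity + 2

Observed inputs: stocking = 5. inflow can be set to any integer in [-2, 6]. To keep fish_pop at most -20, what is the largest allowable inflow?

Intervening on inflow fixes its value directly, overriding its dependence on stocking.
Substituting into the turbidity equation gives turbidity = -8*inflow + 22.
fish_pop becomes 8*inflow - 20.
Require 8*inflow - 20 ≤ -20, so inflow ≤ 0.
The largest integer in [-2, 6] satisfying this is 0.

inflow = 0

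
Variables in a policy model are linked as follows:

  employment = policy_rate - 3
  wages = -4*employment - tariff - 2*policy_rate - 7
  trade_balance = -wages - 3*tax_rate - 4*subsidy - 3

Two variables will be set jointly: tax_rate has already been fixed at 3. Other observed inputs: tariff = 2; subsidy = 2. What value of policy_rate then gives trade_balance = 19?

policy_rate = 7

With tax_rate held at 3:
Substituting into the wages equation gives wages = -6*policy_rate + 3.
This gives trade_balance = 6*policy_rate - 23.
Solve 6*policy_rate - 23 = 19: policy_rate = (19 + 23) / 6 = 7.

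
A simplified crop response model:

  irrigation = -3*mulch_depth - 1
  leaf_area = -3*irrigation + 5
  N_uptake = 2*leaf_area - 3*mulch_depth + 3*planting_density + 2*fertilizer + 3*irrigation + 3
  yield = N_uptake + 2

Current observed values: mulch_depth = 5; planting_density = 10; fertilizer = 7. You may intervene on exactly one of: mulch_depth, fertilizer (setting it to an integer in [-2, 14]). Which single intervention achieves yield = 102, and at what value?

Intervening on mulch_depth: yield = 6*mulch_depth + 62. Reaching 102 requires mulch_depth = 20/3, not an integer.
Intervening on fertilizer: with other inputs at their observed values, yield = 2*fertilizer + 78. Solving for 102 gives fertilizer = 12, within [-2, 14].

set fertilizer = 12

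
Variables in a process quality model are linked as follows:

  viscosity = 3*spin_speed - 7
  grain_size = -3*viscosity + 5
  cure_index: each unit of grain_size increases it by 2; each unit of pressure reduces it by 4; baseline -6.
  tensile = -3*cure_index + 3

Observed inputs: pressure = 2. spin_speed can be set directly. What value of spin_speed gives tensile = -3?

Substituting into the grain_size equation gives grain_size = -9*spin_speed + 26.
This gives cure_index = -18*spin_speed + 38.
Substituting into the tensile equation gives tensile = 54*spin_speed - 111.
Solve 54*spin_speed - 111 = -3: spin_speed = (-3 + 111) / 54 = 2.

spin_speed = 2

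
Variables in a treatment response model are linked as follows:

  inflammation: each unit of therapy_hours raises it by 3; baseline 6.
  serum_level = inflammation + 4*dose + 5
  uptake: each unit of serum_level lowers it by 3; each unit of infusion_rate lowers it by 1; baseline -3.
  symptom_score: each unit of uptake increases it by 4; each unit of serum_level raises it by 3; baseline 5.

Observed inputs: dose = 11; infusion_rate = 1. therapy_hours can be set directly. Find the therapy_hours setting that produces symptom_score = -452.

therapy_hours = -2

Substituting into the serum_level equation gives serum_level = 3*therapy_hours + 55.
So uptake = -9*therapy_hours - 169.
So symptom_score = -27*therapy_hours - 506.
Solve -27*therapy_hours - 506 = -452: therapy_hours = (-452 + 506) / -27 = -2.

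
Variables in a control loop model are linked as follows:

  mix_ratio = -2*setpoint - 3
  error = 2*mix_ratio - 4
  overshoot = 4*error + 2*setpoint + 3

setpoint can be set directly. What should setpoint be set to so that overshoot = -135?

setpoint = 7

Substituting into the error equation gives error = -4*setpoint - 10.
overshoot becomes -14*setpoint - 37.
Solve -14*setpoint - 37 = -135: setpoint = (-135 + 37) / -14 = 7.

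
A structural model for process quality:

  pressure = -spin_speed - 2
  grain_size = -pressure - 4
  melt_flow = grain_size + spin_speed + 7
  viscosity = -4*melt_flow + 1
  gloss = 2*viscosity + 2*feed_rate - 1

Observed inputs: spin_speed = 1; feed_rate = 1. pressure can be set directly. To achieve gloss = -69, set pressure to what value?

pressure = -5

Intervening on pressure fixes its value directly, overriding its dependence on spin_speed.
Substituting into the melt_flow equation gives melt_flow = -pressure + 4.
So viscosity = 4*pressure - 15.
Substituting into the gloss equation gives gloss = 8*pressure - 29.
Solve 8*pressure - 29 = -69: pressure = (-69 + 29) / 8 = -5.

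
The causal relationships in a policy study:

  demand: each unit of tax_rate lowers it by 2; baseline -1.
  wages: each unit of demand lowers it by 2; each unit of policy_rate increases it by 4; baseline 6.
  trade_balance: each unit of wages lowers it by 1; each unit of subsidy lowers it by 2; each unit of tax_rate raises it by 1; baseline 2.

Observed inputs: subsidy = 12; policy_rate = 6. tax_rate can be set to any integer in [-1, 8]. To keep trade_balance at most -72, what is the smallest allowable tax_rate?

Substituting into the wages equation gives wages = 4*tax_rate + 32.
trade_balance becomes -3*tax_rate - 54.
Require -3*tax_rate - 54 ≤ -72, so tax_rate ≥ 6.
The smallest integer in [-1, 8] satisfying this is 6.

tax_rate = 6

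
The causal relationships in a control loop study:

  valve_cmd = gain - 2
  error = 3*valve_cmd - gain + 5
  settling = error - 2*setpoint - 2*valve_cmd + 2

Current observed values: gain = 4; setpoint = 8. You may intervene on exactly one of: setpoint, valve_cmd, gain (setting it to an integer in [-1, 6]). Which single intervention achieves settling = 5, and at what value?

set setpoint = 0

Intervening on setpoint: with other inputs at their observed values, settling = -2*setpoint + 5. Solving for 5 gives setpoint = 0, within [-1, 6].
Intervening on valve_cmd: settling = valve_cmd - 13. Reaching 5 requires valve_cmd = 18, outside [-1, 6].
Intervening on gain: the paths from gain to settling cancel (net effect zero), leaving settling = -11; 5 is unreachable this way.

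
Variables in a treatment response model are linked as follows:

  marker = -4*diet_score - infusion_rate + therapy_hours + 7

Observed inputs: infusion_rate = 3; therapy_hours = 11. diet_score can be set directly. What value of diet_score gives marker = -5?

Substituting into the marker equation gives marker = -4*diet_score + 15.
Solve -4*diet_score + 15 = -5: diet_score = (-5 - 15) / -4 = 5.

diet_score = 5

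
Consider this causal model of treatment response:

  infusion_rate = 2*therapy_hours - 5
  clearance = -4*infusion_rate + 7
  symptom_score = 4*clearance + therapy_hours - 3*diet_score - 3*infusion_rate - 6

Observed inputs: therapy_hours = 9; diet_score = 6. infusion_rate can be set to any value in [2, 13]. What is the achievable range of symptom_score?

-234 to -25

Intervening on infusion_rate fixes its value directly, overriding its dependence on therapy_hours.
Substituting into the symptom_score equation gives symptom_score = -19*infusion_rate + 13.
Linear in infusion_rate, so extremes are at the endpoints: infusion_rate = 2 gives symptom_score = -25; infusion_rate = 13 gives symptom_score = -234.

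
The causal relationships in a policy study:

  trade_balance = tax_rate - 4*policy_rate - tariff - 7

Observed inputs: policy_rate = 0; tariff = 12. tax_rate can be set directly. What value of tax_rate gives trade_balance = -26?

tax_rate = -7

Substituting into the trade_balance equation gives trade_balance = tax_rate - 19.
Solve tax_rate - 19 = -26: tax_rate = (-26 + 19) / 1 = -7.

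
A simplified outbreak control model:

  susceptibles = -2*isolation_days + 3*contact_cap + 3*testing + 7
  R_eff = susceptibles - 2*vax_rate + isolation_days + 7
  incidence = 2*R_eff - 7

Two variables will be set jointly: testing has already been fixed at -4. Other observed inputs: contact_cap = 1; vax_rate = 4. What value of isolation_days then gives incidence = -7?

isolation_days = -3

With testing held at -4:
Substituting into the susceptibles equation gives susceptibles = -2*isolation_days - 2.
Substituting into the R_eff equation gives R_eff = -isolation_days - 3.
Substituting into the incidence equation gives incidence = -2*isolation_days - 13.
Solve -2*isolation_days - 13 = -7: isolation_days = (-7 + 13) / -2 = -3.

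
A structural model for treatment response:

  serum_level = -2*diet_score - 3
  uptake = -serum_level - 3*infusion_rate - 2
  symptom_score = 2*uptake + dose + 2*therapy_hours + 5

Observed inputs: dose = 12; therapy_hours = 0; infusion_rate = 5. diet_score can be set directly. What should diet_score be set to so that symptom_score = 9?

Substituting into the uptake equation gives uptake = 2*diet_score - 14.
Substituting into the symptom_score equation gives symptom_score = 4*diet_score - 11.
Solve 4*diet_score - 11 = 9: diet_score = (9 + 11) / 4 = 5.

diet_score = 5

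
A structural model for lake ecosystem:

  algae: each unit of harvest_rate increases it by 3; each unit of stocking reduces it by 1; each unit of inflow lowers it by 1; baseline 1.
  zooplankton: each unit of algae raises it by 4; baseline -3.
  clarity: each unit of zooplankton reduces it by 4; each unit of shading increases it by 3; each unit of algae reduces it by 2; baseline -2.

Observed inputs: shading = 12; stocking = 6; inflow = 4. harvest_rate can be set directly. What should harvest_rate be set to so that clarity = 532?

harvest_rate = -6

Substituting into the algae equation gives algae = 3*harvest_rate - 9.
Substituting into the zooplankton equation gives zooplankton = 12*harvest_rate - 39.
Substituting into the clarity equation gives clarity = -54*harvest_rate + 208.
Solve -54*harvest_rate + 208 = 532: harvest_rate = (532 - 208) / -54 = -6.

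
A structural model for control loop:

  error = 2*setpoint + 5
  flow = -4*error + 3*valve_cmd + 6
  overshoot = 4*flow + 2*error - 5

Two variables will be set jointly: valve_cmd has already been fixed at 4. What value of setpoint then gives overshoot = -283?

With valve_cmd held at 4:
Substituting into the flow equation gives flow = -8*setpoint - 2.
So overshoot = -28*setpoint - 3.
Solve -28*setpoint - 3 = -283: setpoint = (-283 + 3) / -28 = 10.

setpoint = 10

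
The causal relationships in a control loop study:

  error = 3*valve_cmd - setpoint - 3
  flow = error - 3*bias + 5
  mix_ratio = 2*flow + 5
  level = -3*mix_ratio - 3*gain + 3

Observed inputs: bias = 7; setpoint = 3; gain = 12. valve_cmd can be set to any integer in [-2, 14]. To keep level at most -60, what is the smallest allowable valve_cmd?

valve_cmd = 8

Substituting into the error equation gives error = 3*valve_cmd - 6.
Substituting into the flow equation gives flow = 3*valve_cmd - 22.
Substituting into the mix_ratio equation gives mix_ratio = 6*valve_cmd - 39.
Substituting into the level equation gives level = -18*valve_cmd + 84.
Require -18*valve_cmd + 84 ≤ -60, so valve_cmd ≥ 8.
The smallest integer in [-2, 14] satisfying this is 8.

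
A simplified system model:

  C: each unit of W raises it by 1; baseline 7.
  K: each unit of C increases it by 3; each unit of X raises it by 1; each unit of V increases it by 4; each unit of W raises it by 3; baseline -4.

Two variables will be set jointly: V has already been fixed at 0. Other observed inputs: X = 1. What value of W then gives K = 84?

W = 11

With V held at 0:
Substituting into the K equation gives K = 6*W + 18.
Solve 6*W + 18 = 84: W = (84 - 18) / 6 = 11.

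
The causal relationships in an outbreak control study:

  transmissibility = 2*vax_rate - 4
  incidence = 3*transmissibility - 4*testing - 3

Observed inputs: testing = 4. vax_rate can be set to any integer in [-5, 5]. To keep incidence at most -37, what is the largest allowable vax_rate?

vax_rate = -1

Substituting into the incidence equation gives incidence = 6*vax_rate - 31.
Require 6*vax_rate - 31 ≤ -37, so vax_rate ≤ -1.
The largest integer in [-5, 5] satisfying this is -1.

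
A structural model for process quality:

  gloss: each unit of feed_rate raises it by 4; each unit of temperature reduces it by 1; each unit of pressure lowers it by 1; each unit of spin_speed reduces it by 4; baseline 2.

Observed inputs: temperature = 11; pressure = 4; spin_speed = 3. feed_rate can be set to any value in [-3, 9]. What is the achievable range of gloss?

Substituting into the gloss equation gives gloss = 4*feed_rate - 25.
Linear in feed_rate, so extremes are at the endpoints: feed_rate = -3 gives gloss = -37; feed_rate = 9 gives gloss = 11.

-37 to 11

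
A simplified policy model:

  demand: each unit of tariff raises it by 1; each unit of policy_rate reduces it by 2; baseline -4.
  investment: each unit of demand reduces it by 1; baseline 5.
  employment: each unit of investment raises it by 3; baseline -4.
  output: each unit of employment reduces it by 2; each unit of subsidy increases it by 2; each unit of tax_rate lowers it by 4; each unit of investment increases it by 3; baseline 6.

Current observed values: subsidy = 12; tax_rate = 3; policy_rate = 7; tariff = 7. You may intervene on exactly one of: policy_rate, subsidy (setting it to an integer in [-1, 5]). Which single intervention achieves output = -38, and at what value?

Intervening on policy_rate: output = -6*policy_rate + 20. Reaching -38 requires policy_rate = 29/3, not an integer.
Intervening on subsidy: with other inputs at their observed values, output = 2*subsidy - 46. Solving for -38 gives subsidy = 4, within [-1, 5].

set subsidy = 4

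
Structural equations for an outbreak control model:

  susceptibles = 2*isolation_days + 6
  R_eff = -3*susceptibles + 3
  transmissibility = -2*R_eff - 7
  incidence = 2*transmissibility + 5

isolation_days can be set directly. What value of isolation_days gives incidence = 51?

isolation_days = 0

Substituting into the R_eff equation gives R_eff = -6*isolation_days - 15.
Substituting into the transmissibility equation gives transmissibility = 12*isolation_days + 23.
Substituting into the incidence equation gives incidence = 24*isolation_days + 51.
Solve 24*isolation_days + 51 = 51: isolation_days = (51 - 51) / 24 = 0.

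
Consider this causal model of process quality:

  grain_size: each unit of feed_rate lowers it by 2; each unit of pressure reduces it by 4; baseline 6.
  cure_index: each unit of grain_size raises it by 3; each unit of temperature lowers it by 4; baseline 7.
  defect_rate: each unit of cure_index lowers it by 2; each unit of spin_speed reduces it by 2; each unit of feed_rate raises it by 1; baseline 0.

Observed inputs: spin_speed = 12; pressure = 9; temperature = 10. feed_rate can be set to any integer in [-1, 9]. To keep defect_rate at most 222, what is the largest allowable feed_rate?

Substituting into the grain_size equation gives grain_size = -2*feed_rate - 30.
Substituting into the cure_index equation gives cure_index = -6*feed_rate - 123.
This gives defect_rate = 13*feed_rate + 222.
Require 13*feed_rate + 222 ≤ 222, so feed_rate ≤ 0.
The largest integer in [-1, 9] satisfying this is 0.

feed_rate = 0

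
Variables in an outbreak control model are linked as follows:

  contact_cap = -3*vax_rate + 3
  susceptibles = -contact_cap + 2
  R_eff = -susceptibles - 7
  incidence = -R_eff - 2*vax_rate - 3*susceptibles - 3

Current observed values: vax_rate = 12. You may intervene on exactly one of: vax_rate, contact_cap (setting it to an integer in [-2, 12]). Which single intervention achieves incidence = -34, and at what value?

Intervening on vax_rate: with other inputs at their observed values, incidence = -8*vax_rate + 6. Solving for -34 gives vax_rate = 5, within [-2, 12].
Intervening on contact_cap: incidence = 2*contact_cap - 24. Reaching -34 requires contact_cap = -5, outside [-2, 12].

set vax_rate = 5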